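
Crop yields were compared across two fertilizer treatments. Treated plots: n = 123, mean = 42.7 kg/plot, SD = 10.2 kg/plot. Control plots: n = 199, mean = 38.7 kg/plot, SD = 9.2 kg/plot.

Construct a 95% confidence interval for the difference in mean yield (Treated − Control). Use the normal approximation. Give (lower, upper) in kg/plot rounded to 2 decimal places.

Standard errors of each mean: 10.2/√123 = 0.9197 and 9.2/√199 = 0.6522.
SE(x̄₁ − x̄₂) = √(0.9197² + 0.6522²) = 1.1275 for independent samples with unequal variances.
With z* = 1.960, the margin is 1.960 × 1.1275 = 2.2099.
x̄₁ − x̄₂ = 42.7 − 38.7 = 4.0000; the interval is 4.0000 ± 2.2099 = (1.79, 6.21).

(1.79, 6.21)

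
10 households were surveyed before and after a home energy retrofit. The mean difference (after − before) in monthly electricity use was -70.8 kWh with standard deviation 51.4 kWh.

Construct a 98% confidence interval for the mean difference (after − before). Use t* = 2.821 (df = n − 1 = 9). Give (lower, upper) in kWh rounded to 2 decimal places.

(-116.65, -24.95)

This is a matched-pairs design, so SE = s_d/√n = 51.4/√10 = 16.2541.
Margin = 2.821 × 16.2541 = 45.8528; the interval is -70.8 ± 45.8528 = (-116.65, -24.95).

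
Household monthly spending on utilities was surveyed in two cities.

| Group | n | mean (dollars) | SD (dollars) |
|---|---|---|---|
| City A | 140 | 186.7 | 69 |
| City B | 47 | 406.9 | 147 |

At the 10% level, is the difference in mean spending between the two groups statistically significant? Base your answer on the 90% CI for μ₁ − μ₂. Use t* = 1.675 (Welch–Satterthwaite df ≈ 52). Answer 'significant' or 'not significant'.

SE₁ = s₁/√n₁ = 69/√140 = 5.8316; SE₂ = 147/√47 = 21.4422.
Independent samples, unequal variances: SE_diff = √(SE₁² + SE₂²) = √(34.00755856 + 459.76794084) = 22.2211.
t* = 1.675, so margin of error = 1.675 × 22.2211 = 37.2203.
Difference in means = 186.7 − 406.9 = -220.2000.
-220.2000 ± 37.2203 → (-257.4203, -182.9797).
The interval (-257.4203, -182.9797) does not contain 0, so the difference is significant.

significant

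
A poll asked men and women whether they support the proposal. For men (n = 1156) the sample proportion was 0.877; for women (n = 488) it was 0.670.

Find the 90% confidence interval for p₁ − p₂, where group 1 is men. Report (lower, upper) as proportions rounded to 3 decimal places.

(0.169, 0.245)

The two standard errors are √(0.8770×0.1230/1156) = 0.00966 and √(0.6700×0.3300/488) = 0.02129.
Because the samples are independent, SE_diff = √(0.00966² + 0.02129²) = 0.02338.
Using z* = 1.645 for 90%, ME = 1.645 × 0.02338 = 0.03846.
p̂₁ − p̂₂ = 0.2070; interval 0.2070 ± 0.03846 gives (0.169, 0.245).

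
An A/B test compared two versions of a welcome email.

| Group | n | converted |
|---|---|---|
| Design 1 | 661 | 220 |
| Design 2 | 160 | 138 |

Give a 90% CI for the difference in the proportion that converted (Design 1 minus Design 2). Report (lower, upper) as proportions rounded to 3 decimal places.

(-0.584, -0.476)

Sample proportions: 220/661 = 0.3328, 138/160 = 0.8625.
Each SE is √(p̂(1−p̂)/n): √(0.3328·0.6672/661) = 0.01833 and √(0.8625·0.1375/160) = 0.02723.
SE(p̂₁ − p̂₂) = √(SE₁² + SE₂²) = √(0.0003359889 + 0.0007414729) = 0.03282, since the two samples are independent.
At 90% confidence z* = 1.645; margin = 1.645 × 0.03282 = 0.05399.
The difference is 0.3328 − 0.8625 = -0.5297, so the interval is -0.5297 ± 0.05399 = (-0.584, -0.476).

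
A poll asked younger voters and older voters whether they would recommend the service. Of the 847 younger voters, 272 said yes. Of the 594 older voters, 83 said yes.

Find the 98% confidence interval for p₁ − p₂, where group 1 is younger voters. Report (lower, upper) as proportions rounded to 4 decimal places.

Sample proportions: 272/847 = 0.3211, 83/594 = 0.1397.
Each SE is √(p̂(1−p̂)/n): √(0.3211·0.6789/847) = 0.01604 and √(0.1397·0.8603/594) = 0.01422.
SE(p̂₁ − p̂₂) = √(SE₁² + SE₂²) = √(0.0002572816 + 0.0002022084) = 0.02144, since the two samples are independent.
At 98% confidence z* = 2.326; margin = 2.326 × 0.02144 = 0.04987.
The difference is 0.3211 − 0.1397 = 0.1814, so the interval is 0.1814 ± 0.04987 = (0.1315, 0.2313).

(0.1315, 0.2313)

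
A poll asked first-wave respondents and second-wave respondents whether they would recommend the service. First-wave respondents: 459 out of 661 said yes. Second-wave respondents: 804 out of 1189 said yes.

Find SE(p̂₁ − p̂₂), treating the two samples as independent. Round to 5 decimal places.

0.02248

Sample proportions: 459/661 = 0.6944, 804/1189 = 0.6762.
Each SE is √(p̂(1−p̂)/n): √(0.6944·0.3056/661) = 0.01792 and √(0.6762·0.3238/1189) = 0.01357.
SE(p̂₁ − p̂₂) = √(SE₁² + SE₂²) = √(0.0003211264 + 0.0001841449) = 0.02248, since the two samples are independent.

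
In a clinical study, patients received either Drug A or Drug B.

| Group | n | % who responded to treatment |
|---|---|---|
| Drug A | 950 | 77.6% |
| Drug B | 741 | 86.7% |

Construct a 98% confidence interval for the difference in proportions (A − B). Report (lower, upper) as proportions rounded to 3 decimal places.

(-0.134, -0.048)

Each SE is √(p̂(1−p̂)/n): √(0.7760·0.2240/950) = 0.01353 and √(0.8670·0.1330/741) = 0.01247.
SE(p̂₁ − p̂₂) = √(SE₁² + SE₂²) = √(0.0001830609 + 0.0001555009) = 0.01840, since the two samples are independent.
At 98% confidence z* = 2.326; margin = 2.326 × 0.01840 = 0.04280.
The difference is 0.7760 − 0.8670 = -0.0910, so the interval is -0.0910 ± 0.04280 = (-0.134, -0.048).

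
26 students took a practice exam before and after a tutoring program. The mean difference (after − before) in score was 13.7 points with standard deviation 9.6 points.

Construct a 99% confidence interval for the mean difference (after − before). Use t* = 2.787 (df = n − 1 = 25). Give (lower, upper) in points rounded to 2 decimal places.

(8.45, 18.95)

This is a matched-pairs design, so SE = s_d/√n = 9.6/√26 = 1.8827.
Margin = 2.787 × 1.8827 = 5.2471; the interval is 13.7 ± 5.2471 = (8.45, 18.95).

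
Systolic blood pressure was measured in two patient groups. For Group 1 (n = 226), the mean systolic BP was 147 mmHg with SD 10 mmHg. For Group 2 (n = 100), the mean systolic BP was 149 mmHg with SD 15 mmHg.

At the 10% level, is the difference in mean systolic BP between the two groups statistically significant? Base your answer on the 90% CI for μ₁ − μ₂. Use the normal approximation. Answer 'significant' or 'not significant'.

Standard errors of each mean: 10/√226 = 0.6652 and 15/√100 = 1.5000.
SE(x̄₁ − x̄₂) = √(0.6652² + 1.5000²) = 1.6409 for independent samples with unequal variances.
With z* = 1.645, the margin is 1.645 × 1.6409 = 2.6993.
x̄₁ − x̄₂ = 147 − 149 = -2.0000; the interval is -2.0000 ± 2.6993 = (-4.6993, 0.6993).
The interval (-4.6993, 0.6993) contains 0, so the difference is not significant.

not significant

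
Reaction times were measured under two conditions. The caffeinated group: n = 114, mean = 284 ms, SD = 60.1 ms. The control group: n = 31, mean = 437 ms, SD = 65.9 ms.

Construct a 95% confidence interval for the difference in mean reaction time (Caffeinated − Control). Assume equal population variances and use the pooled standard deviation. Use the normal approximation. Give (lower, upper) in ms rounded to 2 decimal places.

(-177.36, -128.64)

s_p = √[((n₁−1)s₁² + (n₂−1)s₂²)/(n₁+n₂−2)] = √[(113·60.1² + 30·65.9²)/143] = 61.3622.
SE = 61.3622·√(1/114 + 1/31) = 12.4294.
With z* = 1.960, margin = 1.960 × 12.4294 = 24.3616.
x̄₁ − x̄₂ = 284 − 437 = -153.0000; interval -153.0000 ± 24.3616 = (-177.36, -128.64).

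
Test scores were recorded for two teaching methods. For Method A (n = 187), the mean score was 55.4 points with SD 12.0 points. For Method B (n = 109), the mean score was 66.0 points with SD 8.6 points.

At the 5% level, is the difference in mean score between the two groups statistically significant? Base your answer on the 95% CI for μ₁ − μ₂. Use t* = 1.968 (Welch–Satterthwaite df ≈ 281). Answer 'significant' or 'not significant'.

SE₁ = s₁/√n₁ = 12.0/√187 = 0.8775; SE₂ = 8.6/√109 = 0.8237.
Independent samples, unequal variances: SE_diff = √(SE₁² + SE₂²) = √(0.77000625 + 0.67848169) = 1.2035.
t* = 1.968, so margin of error = 1.968 × 1.2035 = 2.3685.
Difference in means = 55.4 − 66.0 = -10.6000.
-10.6000 ± 2.3685 → (-12.9685, -8.2315).
The interval (-12.9685, -8.2315) does not contain 0, so the difference is significant.

significant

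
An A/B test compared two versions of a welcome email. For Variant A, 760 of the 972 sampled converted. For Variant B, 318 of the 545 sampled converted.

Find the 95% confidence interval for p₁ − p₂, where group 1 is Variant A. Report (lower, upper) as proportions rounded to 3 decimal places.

(0.150, 0.247)

p̂₁ = 760/972 = 0.7819 and p̂₂ = 318/545 = 0.5835.
SE₁ = √(p̂₁(1−p̂₁)/n₁) = √(0.7819·0.2181/972) = 0.01325; SE₂ = √(0.5835·0.4165/545) = 0.02112.
Independent samples: SE of the difference = √(SE₁² + SE₂²) = √(0.0001755625 + 0.0004460544) = 0.02493.
z* for 95% confidence is 1.960, so the margin of error is 1.960 × 0.02493 = 0.04886.
Point estimate p̂₁ − p̂₂ = 0.7819 − 0.5835 = 0.1984.
0.1984 ± 0.04886 → (0.150, 0.247).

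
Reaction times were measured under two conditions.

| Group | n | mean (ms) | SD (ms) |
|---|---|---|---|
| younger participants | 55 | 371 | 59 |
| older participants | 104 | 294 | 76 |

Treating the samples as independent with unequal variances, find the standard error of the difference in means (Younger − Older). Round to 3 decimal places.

10.901

Standard errors of each mean: 59/√55 = 7.9556 and 76/√104 = 7.4524.
SE(x̄₁ − x̄₂) = √(7.9556² + 7.4524²) = 10.9009 for independent samples with unequal variances.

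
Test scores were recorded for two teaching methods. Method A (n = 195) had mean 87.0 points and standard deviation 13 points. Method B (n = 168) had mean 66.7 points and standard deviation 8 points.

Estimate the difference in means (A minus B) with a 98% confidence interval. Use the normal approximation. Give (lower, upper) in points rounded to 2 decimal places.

(17.70, 22.90)

SE₁ = s₁/√n₁ = 13/√195 = 0.9309; SE₂ = 8/√168 = 0.6172.
Independent samples, unequal variances: SE_diff = √(SE₁² + SE₂²) = √(0.86657481 + 0.38093584) = 1.1169.
z* = 2.326, so margin of error = 2.326 × 1.1169 = 2.5979.
Difference in means = 87.0 − 66.7 = 20.3000.
20.3000 ± 2.5979 → (17.70, 22.90).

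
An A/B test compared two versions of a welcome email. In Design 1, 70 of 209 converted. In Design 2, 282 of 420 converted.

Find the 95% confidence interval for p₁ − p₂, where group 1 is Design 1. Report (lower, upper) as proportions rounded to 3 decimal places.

(-0.415, -0.258)

Sample proportions: 70/209 = 0.3349, 282/420 = 0.6714.
Each SE is √(p̂(1−p̂)/n): √(0.3349·0.6651/209) = 0.03265 and √(0.6714·0.3286/420) = 0.02292.
SE(p̂₁ − p̂₂) = √(SE₁² + SE₂²) = √(0.0010660225 + 0.0005253264) = 0.03989, since the two samples are independent.
At 95% confidence z* = 1.960; margin = 1.960 × 0.03989 = 0.07818.
The difference is 0.3349 − 0.6714 = -0.3365, so the interval is -0.3365 ± 0.07818 = (-0.415, -0.258).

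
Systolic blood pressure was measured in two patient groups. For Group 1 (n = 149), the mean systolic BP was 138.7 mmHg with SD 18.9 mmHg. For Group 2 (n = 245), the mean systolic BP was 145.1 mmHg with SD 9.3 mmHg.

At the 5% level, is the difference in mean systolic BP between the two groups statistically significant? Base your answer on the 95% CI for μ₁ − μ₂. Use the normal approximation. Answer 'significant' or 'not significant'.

significant

SE₁ = s₁/√n₁ = 18.9/√149 = 1.5483; SE₂ = 9.3/√245 = 0.5942.
Independent samples, unequal variances: SE_diff = √(SE₁² + SE₂²) = √(2.39723289 + 0.35307364) = 1.6584.
z* = 1.960, so margin of error = 1.960 × 1.6584 = 3.2505.
Difference in means = 138.7 − 145.1 = -6.4000.
-6.4000 ± 3.2505 → (-9.6505, -3.1495).
The interval (-9.6505, -3.1495) does not contain 0, so the difference is significant.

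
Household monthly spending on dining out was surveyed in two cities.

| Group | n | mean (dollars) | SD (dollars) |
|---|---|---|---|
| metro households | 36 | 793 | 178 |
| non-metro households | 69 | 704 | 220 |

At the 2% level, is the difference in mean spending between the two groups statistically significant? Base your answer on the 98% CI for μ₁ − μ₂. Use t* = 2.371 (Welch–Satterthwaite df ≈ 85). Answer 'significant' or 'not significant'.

SE₁ = s₁/√n₁ = 178/√36 = 29.6667; SE₂ = 220/√69 = 26.4849.
Independent samples, unequal variances: SE_diff = √(SE₁² + SE₂²) = √(880.11308889 + 701.44992801) = 39.7689.
t* = 2.371, so margin of error = 2.371 × 39.7689 = 94.2921.
Difference in means = 793 − 704 = 89.0000.
89.0000 ± 94.2921 → (-5.2921, 183.2921).
The interval (-5.2921, 183.2921) contains 0, so the difference is not significant.

not significant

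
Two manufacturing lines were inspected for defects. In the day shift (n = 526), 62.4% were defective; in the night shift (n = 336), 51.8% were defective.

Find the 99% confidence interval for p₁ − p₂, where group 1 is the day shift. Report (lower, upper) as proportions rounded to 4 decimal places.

Each SE is √(p̂(1−p̂)/n): √(0.6240·0.3760/526) = 0.02112 and √(0.5180·0.4820/336) = 0.02726.
SE(p̂₁ − p̂₂) = √(SE₁² + SE₂²) = √(0.0004460544 + 0.0007431076) = 0.03448, since the two samples are independent.
At 99% confidence z* = 2.576; margin = 2.576 × 0.03448 = 0.08882.
The difference is 0.6240 − 0.5180 = 0.1060, so the interval is 0.1060 ± 0.08882 = (0.0172, 0.1948).

(0.0172, 0.1948)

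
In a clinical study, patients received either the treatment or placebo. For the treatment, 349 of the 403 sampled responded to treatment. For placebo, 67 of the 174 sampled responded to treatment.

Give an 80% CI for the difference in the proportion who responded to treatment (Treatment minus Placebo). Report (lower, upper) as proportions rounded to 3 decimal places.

p̂₁ = 349/403 = 0.8660 and p̂₂ = 67/174 = 0.3851.
SE₁ = √(p̂₁(1−p̂₁)/n₁) = √(0.8660·0.1340/403) = 0.01697; SE₂ = √(0.3851·0.6149/174) = 0.03689.
Independent samples: SE of the difference = √(SE₁² + SE₂²) = √(0.0002879809 + 0.0013608721) = 0.04061.
z* for 80% confidence is 1.282, so the margin of error is 1.282 × 0.04061 = 0.05206.
Point estimate p̂₁ − p̂₂ = 0.8660 − 0.3851 = 0.4809.
0.4809 ± 0.05206 → (0.429, 0.533).

(0.429, 0.533)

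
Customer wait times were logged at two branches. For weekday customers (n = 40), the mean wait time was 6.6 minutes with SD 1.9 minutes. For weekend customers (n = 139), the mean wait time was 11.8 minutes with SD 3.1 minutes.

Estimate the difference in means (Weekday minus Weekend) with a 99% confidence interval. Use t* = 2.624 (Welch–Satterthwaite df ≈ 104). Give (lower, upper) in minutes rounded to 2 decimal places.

(-6.25, -4.15)

Standard errors of each mean: 1.9/√40 = 0.3004 and 3.1/√139 = 0.2629.
SE(x̄₁ − x̄₂) = √(0.3004² + 0.2629²) = 0.3992 for independent samples with unequal variances.
With t* = 2.624, the margin is 2.624 × 0.3992 = 1.0475.
x̄₁ − x̄₂ = 6.6 − 11.8 = -5.2000; the interval is -5.2000 ± 1.0475 = (-6.25, -4.15).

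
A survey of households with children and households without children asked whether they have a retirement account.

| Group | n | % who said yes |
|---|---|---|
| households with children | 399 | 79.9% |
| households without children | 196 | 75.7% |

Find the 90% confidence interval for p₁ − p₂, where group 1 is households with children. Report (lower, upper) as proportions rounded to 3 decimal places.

(-0.018, 0.102)

Each SE is √(p̂(1−p̂)/n): √(0.7990·0.2010/399) = 0.02006 and √(0.7570·0.2430/196) = 0.03064.
SE(p̂₁ − p̂₂) = √(SE₁² + SE₂²) = √(0.0004024036 + 0.0009388096) = 0.03662, since the two samples are independent.
At 90% confidence z* = 1.645; margin = 1.645 × 0.03662 = 0.06024.
The difference is 0.7990 − 0.7570 = 0.0420, so the interval is 0.0420 ± 0.06024 = (-0.018, 0.102).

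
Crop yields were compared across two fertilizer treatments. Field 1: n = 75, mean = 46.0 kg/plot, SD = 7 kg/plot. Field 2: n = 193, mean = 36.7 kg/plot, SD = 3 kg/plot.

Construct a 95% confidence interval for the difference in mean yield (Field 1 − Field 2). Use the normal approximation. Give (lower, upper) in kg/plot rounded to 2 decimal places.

Per-group SEs: s₁/√n₁ = 7/√75 = 0.8083, s₂/√n₂ = 3/√193 = 0.2159.
Unpooled SE of the difference: √(0.65334889 + 0.04661281) = 0.8366.
Margin of error = z* · SE = 1.960 × 0.8366 = 1.6397.
x̄₁ − x̄₂ = 46.0 − 36.7 = 9.3000.
CI: 9.3000 ± 1.6397 = (7.66, 10.94).

(7.66, 10.94)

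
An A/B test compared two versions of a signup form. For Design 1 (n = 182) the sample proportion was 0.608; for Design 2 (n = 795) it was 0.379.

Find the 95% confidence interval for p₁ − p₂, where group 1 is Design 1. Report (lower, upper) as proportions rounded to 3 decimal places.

Each SE is √(p̂(1−p̂)/n): √(0.6080·0.3920/182) = 0.03619 and √(0.3790·0.6210/795) = 0.01721.
SE(p̂₁ − p̂₂) = √(SE₁² + SE₂²) = √(0.0013097161 + 0.0002961841) = 0.04007, since the two samples are independent.
At 95% confidence z* = 1.960; margin = 1.960 × 0.04007 = 0.07854.
The difference is 0.6080 − 0.3790 = 0.2290, so the interval is 0.2290 ± 0.07854 = (0.150, 0.308).

(0.150, 0.308)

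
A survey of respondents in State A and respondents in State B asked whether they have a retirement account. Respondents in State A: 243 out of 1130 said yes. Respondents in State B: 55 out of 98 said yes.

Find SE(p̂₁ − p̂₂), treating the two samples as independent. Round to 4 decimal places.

0.0516

p̂₁ = 243/1130 = 0.2150 and p̂₂ = 55/98 = 0.5612.
SE₁ = √(p̂₁(1−p̂₁)/n₁) = √(0.2150·0.7850/1130) = 0.01222; SE₂ = √(0.5612·0.4388/98) = 0.05013.
Independent samples: SE of the difference = √(SE₁² + SE₂²) = √(0.0001493284 + 0.0025130169) = 0.05160.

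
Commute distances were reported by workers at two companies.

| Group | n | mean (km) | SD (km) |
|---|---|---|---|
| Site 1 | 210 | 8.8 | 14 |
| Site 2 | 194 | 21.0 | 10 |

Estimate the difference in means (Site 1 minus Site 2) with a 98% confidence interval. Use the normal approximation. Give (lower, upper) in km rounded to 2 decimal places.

Per-group SEs: s₁/√n₁ = 14/√210 = 0.9661, s₂/√n₂ = 10/√194 = 0.7180.
Unpooled SE of the difference: √(0.93334921 + 0.515524) = 1.2037.
Margin of error = z* · SE = 2.326 × 1.2037 = 2.7998.
x̄₁ − x̄₂ = 8.8 − 21.0 = -12.2000.
CI: -12.2000 ± 2.7998 = (-15.00, -9.40).

(-15.00, -9.40)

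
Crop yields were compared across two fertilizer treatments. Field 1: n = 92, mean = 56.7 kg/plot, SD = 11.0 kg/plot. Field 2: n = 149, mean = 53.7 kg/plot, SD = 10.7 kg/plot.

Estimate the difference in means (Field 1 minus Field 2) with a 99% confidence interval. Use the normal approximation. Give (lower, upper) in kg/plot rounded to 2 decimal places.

(-0.72, 6.72)

Standard errors of each mean: 11.0/√92 = 1.1468 and 10.7/√149 = 0.8766.
SE(x̄₁ − x̄₂) = √(1.1468² + 0.8766²) = 1.4435 for independent samples with unequal variances.
With z* = 2.576, the margin is 2.576 × 1.4435 = 3.7185.
x̄₁ − x̄₂ = 56.7 − 53.7 = 3.0000; the interval is 3.0000 ± 3.7185 = (-0.72, 6.72).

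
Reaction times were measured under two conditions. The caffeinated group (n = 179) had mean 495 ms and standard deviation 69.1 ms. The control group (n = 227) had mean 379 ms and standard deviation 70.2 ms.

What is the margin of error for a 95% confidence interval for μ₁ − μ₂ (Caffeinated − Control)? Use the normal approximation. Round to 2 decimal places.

13.63

SE₁ = s₁/√n₁ = 69.1/√179 = 5.1648; SE₂ = 70.2/√227 = 4.6593.
Independent samples, unequal variances: SE_diff = √(SE₁² + SE₂²) = √(26.67515904 + 21.70907649) = 6.9559.
z* = 1.960, so margin of error = 1.960 × 6.9559 = 13.6336.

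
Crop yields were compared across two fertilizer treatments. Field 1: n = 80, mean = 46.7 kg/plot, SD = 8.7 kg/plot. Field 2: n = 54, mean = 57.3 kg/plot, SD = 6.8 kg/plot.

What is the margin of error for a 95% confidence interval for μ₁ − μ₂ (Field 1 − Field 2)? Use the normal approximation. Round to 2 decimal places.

SE₁ = s₁/√n₁ = 8.7/√80 = 0.9727; SE₂ = 6.8/√54 = 0.9254.
Independent samples, unequal variances: SE_diff = √(SE₁² + SE₂²) = √(0.94614529 + 0.85636516) = 1.3426.
z* = 1.960, so margin of error = 1.960 × 1.3426 = 2.6315.

2.63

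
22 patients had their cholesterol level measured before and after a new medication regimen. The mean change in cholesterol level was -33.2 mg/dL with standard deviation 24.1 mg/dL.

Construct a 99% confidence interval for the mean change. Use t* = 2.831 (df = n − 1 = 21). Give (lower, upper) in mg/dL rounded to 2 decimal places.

Paired design: SE = s_d/√n = 24.1/√22 = 5.1381.
t* = 2.831; margin of error = 2.831 × 5.1381 = 14.5460.
-33.2 ± 14.5460 → (-47.75, -18.65).

(-47.75, -18.65)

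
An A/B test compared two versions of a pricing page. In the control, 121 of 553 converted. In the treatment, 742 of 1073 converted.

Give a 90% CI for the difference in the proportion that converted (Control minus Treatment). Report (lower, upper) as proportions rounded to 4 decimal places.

p̂₁ = 121/553 = 0.2188 and p̂₂ = 742/1073 = 0.6915.
SE₁ = √(p̂₁(1−p̂₁)/n₁) = √(0.2188·0.7812/553) = 0.01758; SE₂ = √(0.6915·0.3085/1073) = 0.01410.
Independent samples: SE of the difference = √(SE₁² + SE₂²) = √(0.0003090564 + 0.00019881) = 0.02254.
z* for 90% confidence is 1.645, so the margin of error is 1.645 × 0.02254 = 0.03708.
Point estimate p̂₁ − p̂₂ = 0.2188 − 0.6915 = -0.4727.
-0.4727 ± 0.03708 → (-0.5098, -0.4356).

(-0.5098, -0.4356)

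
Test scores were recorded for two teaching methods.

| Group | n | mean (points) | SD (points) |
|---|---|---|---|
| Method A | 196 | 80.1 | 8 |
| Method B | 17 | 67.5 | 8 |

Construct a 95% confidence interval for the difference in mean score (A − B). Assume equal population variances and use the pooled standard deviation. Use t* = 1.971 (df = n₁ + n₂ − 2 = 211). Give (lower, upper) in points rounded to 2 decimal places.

s_p = √[((n₁−1)s₁² + (n₂−1)s₂²)/(n₁+n₂−2)] = √[(195·8² + 16·8²)/211] = 8.0000.
SE = 8.0000·√(1/196 + 1/17) = 2.0227.
With t* = 1.971, margin = 1.971 × 2.0227 = 3.9867.
x̄₁ − x̄₂ = 80.1 − 67.5 = 12.6000; interval 12.6000 ± 3.9867 = (8.61, 16.59).

(8.61, 16.59)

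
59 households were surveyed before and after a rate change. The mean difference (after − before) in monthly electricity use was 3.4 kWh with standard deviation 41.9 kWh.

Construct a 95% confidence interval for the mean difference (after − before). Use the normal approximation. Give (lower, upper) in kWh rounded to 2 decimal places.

This is a matched-pairs design, so SE = s_d/√n = 41.9/√59 = 5.4549.
Margin = 1.960 × 5.4549 = 10.6916; the interval is 3.4 ± 10.6916 = (-7.29, 14.09).

(-7.29, 14.09)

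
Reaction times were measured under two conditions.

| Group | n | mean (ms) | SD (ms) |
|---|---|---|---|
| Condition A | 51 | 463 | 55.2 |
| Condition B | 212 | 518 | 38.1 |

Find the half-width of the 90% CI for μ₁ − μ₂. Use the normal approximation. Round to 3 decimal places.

Per-group SEs: s₁/√n₁ = 55.2/√51 = 7.7295, s₂/√n₂ = 38.1/√212 = 2.6167.
Unpooled SE of the difference: √(59.74517025 + 6.84711889) = 8.1604.
Margin of error = z* · SE = 1.645 × 8.1604 = 13.4239.

13.424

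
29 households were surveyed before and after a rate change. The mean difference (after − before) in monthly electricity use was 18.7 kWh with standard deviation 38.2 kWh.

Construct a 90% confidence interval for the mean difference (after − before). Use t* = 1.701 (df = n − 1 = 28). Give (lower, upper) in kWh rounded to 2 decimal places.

(6.63, 30.77)

Paired design: SE = s_d/√n = 38.2/√29 = 7.0936.
t* = 1.701; margin of error = 1.701 × 7.0936 = 12.0662.
18.7 ± 12.0662 → (6.63, 30.77).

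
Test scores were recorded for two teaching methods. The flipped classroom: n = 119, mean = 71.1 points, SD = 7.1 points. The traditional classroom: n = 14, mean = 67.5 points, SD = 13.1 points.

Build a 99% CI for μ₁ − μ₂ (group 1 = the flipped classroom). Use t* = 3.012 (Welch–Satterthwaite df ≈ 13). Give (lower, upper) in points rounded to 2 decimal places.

(-7.13, 14.33)

SE₁ = s₁/√n₁ = 7.1/√119 = 0.6509; SE₂ = 13.1/√14 = 3.5011.
Independent samples, unequal variances: SE_diff = √(SE₁² + SE₂²) = √(0.42367081 + 12.25770121) = 3.5611.
t* = 3.012, so margin of error = 3.012 × 3.5611 = 10.7260.
Difference in means = 71.1 − 67.5 = 3.6000.
3.6000 ± 10.7260 → (-7.13, 14.33).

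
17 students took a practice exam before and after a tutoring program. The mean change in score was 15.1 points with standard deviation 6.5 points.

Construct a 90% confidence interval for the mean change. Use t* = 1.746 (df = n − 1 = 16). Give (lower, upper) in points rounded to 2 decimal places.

Paired design: SE = s_d/√n = 6.5/√17 = 1.5765.
t* = 1.746; margin of error = 1.746 × 1.5765 = 2.7526.
15.1 ± 2.7526 → (12.35, 17.85).

(12.35, 17.85)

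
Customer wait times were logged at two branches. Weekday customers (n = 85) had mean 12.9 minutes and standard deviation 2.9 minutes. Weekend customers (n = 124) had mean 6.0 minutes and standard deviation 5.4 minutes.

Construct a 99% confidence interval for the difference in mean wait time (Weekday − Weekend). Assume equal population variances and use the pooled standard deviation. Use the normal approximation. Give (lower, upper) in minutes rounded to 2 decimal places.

(5.25, 8.55)

Pooled variance s_p² = [84·2.9² + 123·5.4²] / (85+124−2) = 20.7397, so s_p = 4.5541.
SE_diff = s_p·√(1/n₁ + 1/n₂) = 4.5541·√(1/85 + 1/124) = 0.6413.
z* = 2.576; margin = 2.576 × 0.6413 = 1.6520.
Difference = 12.9 − 6.0 = 6.9000.
6.9000 ± 1.6520 → (5.25, 8.55).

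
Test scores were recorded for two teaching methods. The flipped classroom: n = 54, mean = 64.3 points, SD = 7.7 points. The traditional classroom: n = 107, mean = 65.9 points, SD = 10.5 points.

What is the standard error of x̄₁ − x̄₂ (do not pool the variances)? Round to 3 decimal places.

1.459

SE₁ = s₁/√n₁ = 7.7/√54 = 1.0478; SE₂ = 10.5/√107 = 1.0151.
Independent samples, unequal variances: SE_diff = √(SE₁² + SE₂²) = √(1.09788484 + 1.03042801) = 1.4589.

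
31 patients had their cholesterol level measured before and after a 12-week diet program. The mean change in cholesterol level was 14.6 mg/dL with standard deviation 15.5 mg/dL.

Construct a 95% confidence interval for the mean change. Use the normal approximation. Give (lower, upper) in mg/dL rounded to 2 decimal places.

(9.14, 20.06)

Paired design: SE = s_d/√n = 15.5/√31 = 2.7839.
z* = 1.960; margin of error = 1.960 × 2.7839 = 5.4564.
14.6 ± 5.4564 → (9.14, 20.06).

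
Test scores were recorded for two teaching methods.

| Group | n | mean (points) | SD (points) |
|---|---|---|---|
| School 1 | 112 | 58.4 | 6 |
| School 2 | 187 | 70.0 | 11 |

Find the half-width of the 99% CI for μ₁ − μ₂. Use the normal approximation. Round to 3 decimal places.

2.535

Per-group SEs: s₁/√n₁ = 6/√112 = 0.5669, s₂/√n₂ = 11/√187 = 0.8044.
Unpooled SE of the difference: √(0.32137561 + 0.64705936) = 0.9841.
Margin of error = z* · SE = 2.576 × 0.9841 = 2.5350.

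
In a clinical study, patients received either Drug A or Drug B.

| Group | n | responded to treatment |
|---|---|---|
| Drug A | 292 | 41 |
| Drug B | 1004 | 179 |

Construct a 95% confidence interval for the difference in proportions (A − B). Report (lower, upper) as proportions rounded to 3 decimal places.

First, p̂₁ = 41/292 = 0.1404; p̂₂ = 179/1004 = 0.1783.
The two standard errors are √(0.1404×0.8596/292) = 0.02033 and √(0.1783×0.8217/1004) = 0.01208.
Because the samples are independent, SE_diff = √(0.02033² + 0.01208²) = 0.02365.
Using z* = 1.960 for 95%, ME = 1.960 × 0.02365 = 0.04635.
p̂₁ − p̂₂ = -0.0379; interval -0.0379 ± 0.04635 gives (-0.084, 0.008).

(-0.084, 0.008)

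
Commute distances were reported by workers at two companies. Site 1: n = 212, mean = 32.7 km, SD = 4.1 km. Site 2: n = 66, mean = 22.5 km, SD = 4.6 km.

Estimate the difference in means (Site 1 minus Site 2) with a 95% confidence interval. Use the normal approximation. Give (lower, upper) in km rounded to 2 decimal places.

(8.96, 11.44)

Standard errors of each mean: 4.1/√212 = 0.2816 and 4.6/√66 = 0.5662.
SE(x̄₁ − x̄₂) = √(0.2816² + 0.5662²) = 0.6324 for independent samples with unequal variances.
With z* = 1.960, the margin is 1.960 × 0.6324 = 1.2395.
x̄₁ − x̄₂ = 32.7 − 22.5 = 10.2000; the interval is 10.2000 ± 1.2395 = (8.96, 11.44).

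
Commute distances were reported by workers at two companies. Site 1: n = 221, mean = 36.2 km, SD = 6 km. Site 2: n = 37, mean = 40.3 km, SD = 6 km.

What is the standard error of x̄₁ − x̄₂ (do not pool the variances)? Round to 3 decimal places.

1.066

Per-group SEs: s₁/√n₁ = 6/√221 = 0.4036, s₂/√n₂ = 6/√37 = 0.9864.
Unpooled SE of the difference: √(0.16289296 + 0.97298496) = 1.0658.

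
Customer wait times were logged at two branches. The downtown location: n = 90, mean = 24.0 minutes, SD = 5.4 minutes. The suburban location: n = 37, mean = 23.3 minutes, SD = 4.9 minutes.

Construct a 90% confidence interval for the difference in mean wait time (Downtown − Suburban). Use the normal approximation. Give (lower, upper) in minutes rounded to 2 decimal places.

(-0.92, 2.32)

SE₁ = s₁/√n₁ = 5.4/√90 = 0.5692; SE₂ = 4.9/√37 = 0.8056.
Independent samples, unequal variances: SE_diff = √(SE₁² + SE₂²) = √(0.32398864 + 0.64899136) = 0.9864.
z* = 1.645, so margin of error = 1.645 × 0.9864 = 1.6226.
Difference in means = 24.0 − 23.3 = 0.7000.
0.7000 ± 1.6226 → (-0.92, 2.32).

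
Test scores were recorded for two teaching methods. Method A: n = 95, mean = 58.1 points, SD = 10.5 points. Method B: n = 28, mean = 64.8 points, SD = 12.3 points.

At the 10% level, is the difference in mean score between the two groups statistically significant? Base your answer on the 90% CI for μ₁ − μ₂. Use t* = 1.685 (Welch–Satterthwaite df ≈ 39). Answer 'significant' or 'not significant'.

SE₁ = s₁/√n₁ = 10.5/√95 = 1.0773; SE₂ = 12.3/√28 = 2.3245.
Independent samples, unequal variances: SE_diff = √(SE₁² + SE₂²) = √(1.16057529 + 5.40330025) = 2.5620.
t* = 1.685, so margin of error = 1.685 × 2.5620 = 4.3170.
Difference in means = 58.1 − 64.8 = -6.7000.
-6.7000 ± 4.3170 → (-11.0170, -2.3830).
The interval (-11.0170, -2.3830) does not contain 0, so the difference is significant.

significant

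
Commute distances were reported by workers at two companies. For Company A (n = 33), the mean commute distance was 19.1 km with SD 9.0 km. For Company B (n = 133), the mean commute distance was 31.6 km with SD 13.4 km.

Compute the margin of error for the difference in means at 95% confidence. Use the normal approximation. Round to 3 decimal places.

Per-group SEs: s₁/√n₁ = 9.0/√33 = 1.5667, s₂/√n₂ = 13.4/√133 = 1.1619.
Unpooled SE of the difference: √(2.45454889 + 1.35001161) = 1.9505.
Margin of error = z* · SE = 1.960 × 1.9505 = 3.8230.

3.823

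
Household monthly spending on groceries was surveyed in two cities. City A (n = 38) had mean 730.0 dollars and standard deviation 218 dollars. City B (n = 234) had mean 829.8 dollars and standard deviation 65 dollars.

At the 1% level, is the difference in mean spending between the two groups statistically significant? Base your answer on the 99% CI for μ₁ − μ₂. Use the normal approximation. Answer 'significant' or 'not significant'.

significant

Per-group SEs: s₁/√n₁ = 218/√38 = 35.3643, s₂/√n₂ = 65/√234 = 4.2492.
Unpooled SE of the difference: √(1250.63371449 + 18.05570064) = 35.6187.
Margin of error = z* · SE = 2.576 × 35.6187 = 91.7538.
x̄₁ − x̄₂ = 730.0 − 829.8 = -99.8000.
CI: -99.8000 ± 91.7538 = (-191.5538, -8.0462).
The interval (-191.5538, -8.0462) does not contain 0, so the difference is significant.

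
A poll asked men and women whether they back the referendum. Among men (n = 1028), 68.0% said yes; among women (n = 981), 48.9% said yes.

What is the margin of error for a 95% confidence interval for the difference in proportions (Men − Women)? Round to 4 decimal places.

Each SE is √(p̂(1−p̂)/n): √(0.6800·0.3200/1028) = 0.01455 and √(0.4890·0.5110/981) = 0.01596.
SE(p̂₁ − p̂₂) = √(SE₁² + SE₂²) = √(0.0002117025 + 0.0002547216) = 0.02160, since the two samples are independent.
At 95% confidence z* = 1.960; margin = 1.960 × 0.02160 = 0.04234.

0.0423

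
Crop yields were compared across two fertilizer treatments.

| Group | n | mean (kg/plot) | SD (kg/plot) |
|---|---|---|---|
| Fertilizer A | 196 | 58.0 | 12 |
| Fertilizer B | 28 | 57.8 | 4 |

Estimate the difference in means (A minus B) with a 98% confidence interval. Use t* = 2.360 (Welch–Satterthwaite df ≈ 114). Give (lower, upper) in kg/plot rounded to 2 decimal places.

(-2.50, 2.90)

Standard errors of each mean: 12/√196 = 0.8571 and 4/√28 = 0.7559.
SE(x̄₁ − x̄₂) = √(0.8571² + 0.7559²) = 1.1428 for independent samples with unequal variances.
With t* = 2.360, the margin is 2.360 × 1.1428 = 2.6970.
x̄₁ − x̄₂ = 58.0 − 57.8 = 0.2000; the interval is 0.2000 ± 2.6970 = (-2.50, 2.90).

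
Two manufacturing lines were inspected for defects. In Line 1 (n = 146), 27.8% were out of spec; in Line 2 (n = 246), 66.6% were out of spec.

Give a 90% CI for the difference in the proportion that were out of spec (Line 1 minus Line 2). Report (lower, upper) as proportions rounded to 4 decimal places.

(-0.4665, -0.3095)

The two standard errors are √(0.2780×0.7220/146) = 0.03708 and √(0.6660×0.3340/246) = 0.03007.
Because the samples are independent, SE_diff = √(0.03708² + 0.03007²) = 0.04774.
Using z* = 1.645 for 90%, ME = 1.645 × 0.04774 = 0.07853.
p̂₁ − p̂₂ = -0.3880; interval -0.3880 ± 0.07853 gives (-0.4665, -0.3095).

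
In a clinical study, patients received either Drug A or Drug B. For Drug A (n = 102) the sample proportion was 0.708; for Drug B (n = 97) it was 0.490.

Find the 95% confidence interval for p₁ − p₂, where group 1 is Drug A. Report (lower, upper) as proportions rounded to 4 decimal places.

The two standard errors are √(0.7080×0.2920/102) = 0.04502 and √(0.4900×0.5100/97) = 0.05076.
Because the samples are independent, SE_diff = √(0.04502² + 0.05076²) = 0.06785.
Using z* = 1.960 for 95%, ME = 1.960 × 0.06785 = 0.13299.
p̂₁ − p̂₂ = 0.2180; interval 0.2180 ± 0.13299 gives (0.0850, 0.3510).

(0.0850, 0.3510)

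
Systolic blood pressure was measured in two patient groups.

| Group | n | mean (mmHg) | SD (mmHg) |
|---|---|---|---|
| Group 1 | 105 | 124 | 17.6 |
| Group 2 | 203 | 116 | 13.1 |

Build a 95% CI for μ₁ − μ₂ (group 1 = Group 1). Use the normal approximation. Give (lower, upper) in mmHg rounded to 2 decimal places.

Standard errors of each mean: 17.6/√105 = 1.7176 and 13.1/√203 = 0.9194.
SE(x̄₁ − x̄₂) = √(1.7176² + 0.9194²) = 1.9482 for independent samples with unequal variances.
With z* = 1.960, the margin is 1.960 × 1.9482 = 3.8185.
x̄₁ − x̄₂ = 124 − 116 = 8.0000; the interval is 8.0000 ± 3.8185 = (4.18, 11.82).

(4.18, 11.82)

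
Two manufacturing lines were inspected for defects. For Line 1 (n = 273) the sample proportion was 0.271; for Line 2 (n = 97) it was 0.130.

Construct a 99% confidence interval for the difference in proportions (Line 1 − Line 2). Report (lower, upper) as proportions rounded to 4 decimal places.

Each SE is √(p̂(1−p̂)/n): √(0.2710·0.7290/273) = 0.02690 and √(0.1300·0.8700/97) = 0.03415.
SE(p̂₁ − p̂₂) = √(SE₁² + SE₂²) = √(0.00072361 + 0.0011662225) = 0.04347, since the two samples are independent.
At 99% confidence z* = 2.576; margin = 2.576 × 0.04347 = 0.11198.
The difference is 0.2710 − 0.1300 = 0.1410, so the interval is 0.1410 ± 0.11198 = (0.0290, 0.2530).

(0.0290, 0.2530)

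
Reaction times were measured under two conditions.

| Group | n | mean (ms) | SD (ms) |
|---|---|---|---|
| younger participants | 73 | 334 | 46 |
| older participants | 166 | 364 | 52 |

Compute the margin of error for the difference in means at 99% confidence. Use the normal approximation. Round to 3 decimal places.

17.333

Standard errors of each mean: 46/√73 = 5.3839 and 52/√166 = 4.0360.
SE(x̄₁ − x̄₂) = √(5.3839² + 4.0360²) = 6.7287 for independent samples with unequal variances.
With z* = 2.576, the margin is 2.576 × 6.7287 = 17.3331.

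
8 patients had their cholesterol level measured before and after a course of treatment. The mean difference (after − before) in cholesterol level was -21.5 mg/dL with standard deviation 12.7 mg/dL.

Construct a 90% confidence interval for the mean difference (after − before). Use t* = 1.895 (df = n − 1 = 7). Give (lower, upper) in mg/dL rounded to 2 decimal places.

(-30.01, -12.99)

This is a matched-pairs design, so SE = s_d/√n = 12.7/√8 = 4.4901.
Margin = 1.895 × 4.4901 = 8.5087; the interval is -21.5 ± 8.5087 = (-30.01, -12.99).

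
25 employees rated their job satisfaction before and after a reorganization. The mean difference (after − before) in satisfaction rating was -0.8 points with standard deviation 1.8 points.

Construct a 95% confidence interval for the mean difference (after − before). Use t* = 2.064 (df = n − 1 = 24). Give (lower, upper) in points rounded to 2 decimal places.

(-1.54, -0.06)

Paired design: SE = s_d/√n = 1.8/√25 = 0.3600.
t* = 2.064; margin of error = 2.064 × 0.3600 = 0.7430.
-0.8 ± 0.7430 → (-1.54, -0.06).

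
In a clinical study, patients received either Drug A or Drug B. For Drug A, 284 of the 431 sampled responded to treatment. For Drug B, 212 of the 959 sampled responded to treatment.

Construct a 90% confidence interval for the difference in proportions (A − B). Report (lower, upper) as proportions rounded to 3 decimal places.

Sample proportions: 284/431 = 0.6589, 212/959 = 0.2211.
Each SE is √(p̂(1−p̂)/n): √(0.6589·0.3411/431) = 0.02284 and √(0.2211·0.7789/959) = 0.01340.
SE(p̂₁ − p̂₂) = √(SE₁² + SE₂²) = √(0.0005216656 + 0.00017956) = 0.02648, since the two samples are independent.
At 90% confidence z* = 1.645; margin = 1.645 × 0.02648 = 0.04356.
The difference is 0.6589 − 0.2211 = 0.4378, so the interval is 0.4378 ± 0.04356 = (0.394, 0.481).

(0.394, 0.481)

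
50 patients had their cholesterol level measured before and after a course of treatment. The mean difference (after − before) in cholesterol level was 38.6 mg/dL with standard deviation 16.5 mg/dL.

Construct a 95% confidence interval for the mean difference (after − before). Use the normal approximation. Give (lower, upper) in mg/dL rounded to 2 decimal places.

(34.03, 43.17)

This is a matched-pairs design, so SE = s_d/√n = 16.5/√50 = 2.3335.
Margin = 1.960 × 2.3335 = 4.5737; the interval is 38.6 ± 4.5737 = (34.03, 43.17).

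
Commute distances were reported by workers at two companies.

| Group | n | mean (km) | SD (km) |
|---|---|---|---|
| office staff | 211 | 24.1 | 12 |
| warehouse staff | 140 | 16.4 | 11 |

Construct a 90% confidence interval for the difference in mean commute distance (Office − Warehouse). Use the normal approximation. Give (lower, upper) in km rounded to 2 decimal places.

(5.65, 9.75)

Per-group SEs: s₁/√n₁ = 12/√211 = 0.8261, s₂/√n₂ = 11/√140 = 0.9297.
Unpooled SE of the difference: √(0.68244121 + 0.86434209) = 1.2437.
Margin of error = z* · SE = 1.645 × 1.2437 = 2.0459.
x̄₁ − x̄₂ = 24.1 − 16.4 = 7.7000.
CI: 7.7000 ± 2.0459 = (5.65, 9.75).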